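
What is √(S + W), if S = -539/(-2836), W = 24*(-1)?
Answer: 5*I*√1915009/1418 ≈ 4.8795*I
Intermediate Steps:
W = -24
S = 539/2836 (S = -539*(-1/2836) = 539/2836 ≈ 0.19006)
√(S + W) = √(539/2836 - 24) = √(-67525/2836) = 5*I*√1915009/1418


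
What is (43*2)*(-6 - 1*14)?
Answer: -1720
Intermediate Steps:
(43*2)*(-6 - 1*14) = 86*(-6 - 14) = 86*(-20) = -1720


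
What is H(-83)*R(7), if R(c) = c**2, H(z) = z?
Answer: -4067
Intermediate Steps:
H(-83)*R(7) = -83*7**2 = -83*49 = -4067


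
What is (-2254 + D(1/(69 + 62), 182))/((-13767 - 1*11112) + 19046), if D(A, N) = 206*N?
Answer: -35238/5833 ≈ -6.0411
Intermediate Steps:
(-2254 + D(1/(69 + 62), 182))/((-13767 - 1*11112) + 19046) = (-2254 + 206*182)/((-13767 - 1*11112) + 19046) = (-2254 + 37492)/((-13767 - 11112) + 19046) = 35238/(-24879 + 19046) = 35238/(-5833) = 35238*(-1/5833) = -35238/5833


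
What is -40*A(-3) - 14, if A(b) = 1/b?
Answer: -⅔ ≈ -0.66667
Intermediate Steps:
A(b) = 1/b
-40*A(-3) - 14 = -40/(-3) - 14 = -40*(-⅓) - 14 = 40/3 - 14 = -⅔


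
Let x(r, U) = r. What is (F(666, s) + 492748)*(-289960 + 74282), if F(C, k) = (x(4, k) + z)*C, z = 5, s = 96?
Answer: -107567677076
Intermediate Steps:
F(C, k) = 9*C (F(C, k) = (4 + 5)*C = 9*C)
(F(666, s) + 492748)*(-289960 + 74282) = (9*666 + 492748)*(-289960 + 74282) = (5994 + 492748)*(-215678) = 498742*(-215678) = -107567677076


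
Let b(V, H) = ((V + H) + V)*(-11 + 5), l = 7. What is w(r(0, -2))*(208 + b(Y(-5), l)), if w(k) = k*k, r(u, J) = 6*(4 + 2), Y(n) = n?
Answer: 292896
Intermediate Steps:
r(u, J) = 36 (r(u, J) = 6*6 = 36)
w(k) = k**2
b(V, H) = -12*V - 6*H (b(V, H) = ((H + V) + V)*(-6) = (H + 2*V)*(-6) = -12*V - 6*H)
w(r(0, -2))*(208 + b(Y(-5), l)) = 36**2*(208 + (-12*(-5) - 6*7)) = 1296*(208 + (60 - 42)) = 1296*(208 + 18) = 1296*226 = 292896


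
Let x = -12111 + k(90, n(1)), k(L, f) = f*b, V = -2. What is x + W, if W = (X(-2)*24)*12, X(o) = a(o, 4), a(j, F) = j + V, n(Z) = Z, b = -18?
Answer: -13281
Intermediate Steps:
a(j, F) = -2 + j (a(j, F) = j - 2 = -2 + j)
X(o) = -2 + o
k(L, f) = -18*f (k(L, f) = f*(-18) = -18*f)
x = -12129 (x = -12111 - 18*1 = -12111 - 18 = -12129)
W = -1152 (W = ((-2 - 2)*24)*12 = -4*24*12 = -96*12 = -1152)
x + W = -12129 - 1152 = -13281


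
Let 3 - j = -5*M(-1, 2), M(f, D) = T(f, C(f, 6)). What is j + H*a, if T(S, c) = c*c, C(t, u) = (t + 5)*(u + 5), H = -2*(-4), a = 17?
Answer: 9819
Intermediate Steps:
H = 8
C(t, u) = (5 + t)*(5 + u)
T(S, c) = c²
M(f, D) = (55 + 11*f)² (M(f, D) = (25 + 5*f + 5*6 + f*6)² = (25 + 5*f + 30 + 6*f)² = (55 + 11*f)²)
j = 9683 (j = 3 - (-5)*121*(5 - 1)² = 3 - (-5)*121*4² = 3 - (-5)*121*16 = 3 - (-5)*1936 = 3 - 1*(-9680) = 3 + 9680 = 9683)
j + H*a = 9683 + 8*17 = 9683 + 136 = 9819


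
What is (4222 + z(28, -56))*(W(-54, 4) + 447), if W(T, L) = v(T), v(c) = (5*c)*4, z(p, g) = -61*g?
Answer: -4834854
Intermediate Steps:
v(c) = 20*c
W(T, L) = 20*T
(4222 + z(28, -56))*(W(-54, 4) + 447) = (4222 - 61*(-56))*(20*(-54) + 447) = (4222 + 3416)*(-1080 + 447) = 7638*(-633) = -4834854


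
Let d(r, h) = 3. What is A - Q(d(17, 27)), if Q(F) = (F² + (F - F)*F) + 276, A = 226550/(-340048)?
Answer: -48570115/170024 ≈ -285.67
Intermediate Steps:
A = -113275/170024 (A = 226550*(-1/340048) = -113275/170024 ≈ -0.66623)
Q(F) = 276 + F² (Q(F) = (F² + 0*F) + 276 = (F² + 0) + 276 = F² + 276 = 276 + F²)
A - Q(d(17, 27)) = -113275/170024 - (276 + 3²) = -113275/170024 - (276 + 9) = -113275/170024 - 1*285 = -113275/170024 - 285 = -48570115/170024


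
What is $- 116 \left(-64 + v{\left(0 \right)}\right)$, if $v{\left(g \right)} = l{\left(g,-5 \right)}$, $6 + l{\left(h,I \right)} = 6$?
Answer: $7424$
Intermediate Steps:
$l{\left(h,I \right)} = 0$ ($l{\left(h,I \right)} = -6 + 6 = 0$)
$v{\left(g \right)} = 0$
$- 116 \left(-64 + v{\left(0 \right)}\right) = - 116 \left(-64 + 0\right) = \left(-116\right) \left(-64\right) = 7424$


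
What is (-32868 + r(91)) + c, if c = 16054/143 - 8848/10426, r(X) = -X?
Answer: -1883578947/57343 ≈ -32848.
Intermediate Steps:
c = 6388990/57343 (c = 16054*(1/143) - 8848*1/10426 = 16054/143 - 4424/5213 = 6388990/57343 ≈ 111.42)
(-32868 + r(91)) + c = (-32868 - 1*91) + 6388990/57343 = (-32868 - 91) + 6388990/57343 = -32959 + 6388990/57343 = -1883578947/57343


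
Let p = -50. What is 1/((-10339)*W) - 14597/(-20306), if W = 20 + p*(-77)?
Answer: 13273957316/18465505695 ≈ 0.71885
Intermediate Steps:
W = 3870 (W = 20 - 50*(-77) = 20 + 3850 = 3870)
1/((-10339)*W) - 14597/(-20306) = 1/(-10339*3870) - 14597/(-20306) = -1/10339*1/3870 - 14597*(-1/20306) = -1/40011930 + 1327/1846 = 13273957316/18465505695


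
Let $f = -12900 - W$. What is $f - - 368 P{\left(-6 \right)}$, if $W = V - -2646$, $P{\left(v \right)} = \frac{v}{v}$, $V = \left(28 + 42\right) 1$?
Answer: $-15248$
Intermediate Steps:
$V = 70$ ($V = 70 \cdot 1 = 70$)
$P{\left(v \right)} = 1$
$W = 2716$ ($W = 70 - -2646 = 70 + 2646 = 2716$)
$f = -15616$ ($f = -12900 - 2716 = -15616$)
$f - - 368 P{\left(-6 \right)} = -15616 - \left(-368\right) 1 = -15616 - -368 = -15616 + 368 = -15248$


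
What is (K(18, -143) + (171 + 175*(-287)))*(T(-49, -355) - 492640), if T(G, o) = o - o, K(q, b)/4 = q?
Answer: 24623132480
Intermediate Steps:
K(q, b) = 4*q
T(G, o) = 0
(K(18, -143) + (171 + 175*(-287)))*(T(-49, -355) - 492640) = (4*18 + (171 + 175*(-287)))*(0 - 492640) = (72 + (171 - 50225))*(-492640) = (72 - 50054)*(-492640) = -49982*(-492640) = 24623132480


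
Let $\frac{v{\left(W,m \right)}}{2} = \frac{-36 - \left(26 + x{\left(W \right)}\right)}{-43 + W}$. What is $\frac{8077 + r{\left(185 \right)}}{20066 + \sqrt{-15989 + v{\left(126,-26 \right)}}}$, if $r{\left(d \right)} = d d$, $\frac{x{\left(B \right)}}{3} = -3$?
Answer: $\frac{70453050356}{33420808741} - \frac{42302 i \sqrt{110157019}}{33420808741} \approx 2.1081 - 0.013285 i$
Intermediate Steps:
$x{\left(B \right)} = -9$ ($x{\left(B \right)} = 3 \left(-3\right) = -9$)
$r{\left(d \right)} = d^{2}$
$v{\left(W,m \right)} = - \frac{106}{-43 + W}$ ($v{\left(W,m \right)} = 2 \frac{-36 - 17}{-43 + W} = 2 \left(- \frac{53}{-43 + W}\right) = - \frac{106}{-43 + W}$)
$\frac{8077 + r{\left(185 \right)}}{20066 + \sqrt{-15989 + v{\left(126,-26 \right)}}} = \frac{8077 + 185^{2}}{20066 + \sqrt{-15989 - \frac{106}{-43 + 126}}} = \frac{8077 + 34225}{20066 + \sqrt{-15989 - \frac{106}{83}}} = \frac{42302}{20066 + \sqrt{-15989 - \frac{106}{83}}} = \frac{42302}{20066 + \sqrt{- \frac{1327193}{83}}} = \frac{42302}{20066 + \frac{i \sqrt{110157019}}{83}}$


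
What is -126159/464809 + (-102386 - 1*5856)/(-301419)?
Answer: 12285136157/140102263971 ≈ 0.087687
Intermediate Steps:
-126159/464809 + (-102386 - 1*5856)/(-301419) = -126159*1/464809 + (-102386 - 5856)*(-1/301419) = -126159/464809 - 108242*(-1/301419) = -126159/464809 + 108242/301419 = 12285136157/140102263971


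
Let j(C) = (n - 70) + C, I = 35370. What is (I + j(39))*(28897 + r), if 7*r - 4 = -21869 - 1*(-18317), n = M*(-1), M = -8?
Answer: 7024544657/7 ≈ 1.0035e+9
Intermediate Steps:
n = 8 (n = -8*(-1) = 8)
r = -3548/7 (r = 4/7 + (-21869 - 1*(-18317))/7 = 4/7 + (-21869 + 18317)/7 = 4/7 + (⅐)*(-3552) = 4/7 - 3552/7 = -3548/7 ≈ -506.86)
j(C) = -62 + C (j(C) = (8 - 70) + C = -62 + C)
(I + j(39))*(28897 + r) = (35370 + (-62 + 39))*(28897 - 3548/7) = (35370 - 23)*(198731/7) = 35347*(198731/7) = 7024544657/7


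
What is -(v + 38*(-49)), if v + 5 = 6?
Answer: 1861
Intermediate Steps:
v = 1 (v = -5 + 6 = 1)
-(v + 38*(-49)) = -(1 + 38*(-49)) = -(1 - 1862) = -1*(-1861) = 1861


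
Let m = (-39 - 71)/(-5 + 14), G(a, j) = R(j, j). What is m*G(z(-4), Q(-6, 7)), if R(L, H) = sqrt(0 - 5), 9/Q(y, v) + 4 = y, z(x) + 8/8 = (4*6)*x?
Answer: -110*I*sqrt(5)/9 ≈ -27.33*I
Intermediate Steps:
z(x) = -1 + 24*x (z(x) = -1 + (4*6)*x = -1 + 24*x)
Q(y, v) = 9/(-4 + y)
R(L, H) = I*sqrt(5) (R(L, H) = sqrt(-5) = I*sqrt(5))
G(a, j) = I*sqrt(5)
m = -110/9 ≈ -12.222
m*G(z(-4), Q(-6, 7)) = -110*I*sqrt(5)/9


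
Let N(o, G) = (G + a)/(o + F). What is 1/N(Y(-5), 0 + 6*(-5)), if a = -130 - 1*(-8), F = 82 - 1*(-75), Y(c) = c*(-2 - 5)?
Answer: -24/19 ≈ -1.2632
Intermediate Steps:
Y(c) = -7*c (Y(c) = c*(-7) = -7*c)
F = 157 (F = 82 + 75 = 157)
a = -122 (a = -130 + 8 = -122)
N(o, G) = (-122 + G)/(157 + o) (N(o, G) = (G - 122)/(o + 157) = (-122 + G)/(157 + o))
1/N(Y(-5), 0 + 6*(-5)) = 1/((-122 + (0 + 6*(-5)))/(157 - 7*(-5))) = 1/((-122 + (0 - 30))/(157 + 35)) = 1/((-122 - 30)/192) = 1/((1/192)*(-152)) = 1/(-19/24) = -24/19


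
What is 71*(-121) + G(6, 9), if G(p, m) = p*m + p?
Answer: -8531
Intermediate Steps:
G(p, m) = p + m*p (G(p, m) = m*p + p = p + m*p)
71*(-121) + G(6, 9) = 71*(-121) + 6*(1 + 9) = -8591 + 6*10 = -8591 + 60 = -8531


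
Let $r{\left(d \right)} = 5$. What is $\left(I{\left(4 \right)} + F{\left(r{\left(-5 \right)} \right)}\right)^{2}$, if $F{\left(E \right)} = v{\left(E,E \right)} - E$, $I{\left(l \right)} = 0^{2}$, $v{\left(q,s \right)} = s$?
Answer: $0$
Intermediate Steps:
$I{\left(l \right)} = 0$
$F{\left(E \right)} = 0$ ($F{\left(E \right)} = E - E = 0$)
$\left(I{\left(4 \right)} + F{\left(r{\left(-5 \right)} \right)}\right)^{2} = \left(0 + 0\right)^{2} = 0^{2} = 0$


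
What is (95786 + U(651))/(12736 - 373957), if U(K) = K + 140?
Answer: -96577/361221 ≈ -0.26736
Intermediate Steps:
U(K) = 140 + K
(95786 + U(651))/(12736 - 373957) = (95786 + (140 + 651))/(12736 - 373957) = (95786 + 791)/(-361221) = 96577*(-1/361221) = -96577/361221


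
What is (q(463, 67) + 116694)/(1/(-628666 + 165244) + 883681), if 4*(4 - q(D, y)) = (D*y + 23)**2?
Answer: -111599333179692/409517216381 ≈ -272.51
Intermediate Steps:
q(D, y) = 4 - (23 + D*y)**2/4 (q(D, y) = 4 - (D*y + 23)**2/4 = 4 - (23 + D*y)**2/4)
(q(463, 67) + 116694)/(1/(-628666 + 165244) + 883681) = ((4 - (23 + 463*67)**2/4) + 116694)/(1/(-628666 + 165244) + 883681) = ((4 - (23 + 31021)**2/4) + 116694)/(1/(-463422) + 883681) = ((4 - 1/4*31044**2) + 116694)/(-1/463422 + 883681) = ((4 - 1/4*963729936) + 116694)/(409517216381/463422) = ((4 - 240932484) + 116694)*(463422/409517216381) = (-240932480 + 116694)*(463422/409517216381) = -240815786*463422/409517216381 = -111599333179692/409517216381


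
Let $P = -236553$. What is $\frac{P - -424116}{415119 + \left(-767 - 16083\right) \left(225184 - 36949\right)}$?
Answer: $- \frac{62521}{1057114877} \approx -5.9143 \cdot 10^{-5}$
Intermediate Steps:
$\frac{P - -424116}{415119 + \left(-767 - 16083\right) \left(225184 - 36949\right)} = \frac{-236553 - -424116}{415119 + \left(-767 - 16083\right) \left(225184 - 36949\right)} = \frac{-236553 + 424116}{415119 - 3171759750} = \frac{187563}{415119 - 3171759750} = \frac{187563}{-3171344631} = 187563 \left(- \frac{1}{3171344631}\right) = - \frac{62521}{1057114877}$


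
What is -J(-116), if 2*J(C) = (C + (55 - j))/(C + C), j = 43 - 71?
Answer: -33/464 ≈ -0.071121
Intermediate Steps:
j = -28
J(C) = (83 + C)/(4*C) (J(C) = ((C + (55 - 1*(-28)))/(C + C))/2 = ((C + (55 + 28))/((2*C)))/2 = ((C + 83)*(1/(2*C)))/2 = ((83 + C)*(1/(2*C)))/2 = ((83 + C)/(2*C))/2 = (83 + C)/(4*C))
-J(-116) = -(83 - 116)/(4*(-116)) = -(-1)*(-33)/(4*116) = -1*33/464 = -33/464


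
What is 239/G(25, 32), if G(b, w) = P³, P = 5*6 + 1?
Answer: 239/29791 ≈ 0.0080226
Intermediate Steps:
P = 31 (P = 30 + 1 = 31)
G(b, w) = 29791 (G(b, w) = 31³ = 29791)
239/G(25, 32) = 239/29791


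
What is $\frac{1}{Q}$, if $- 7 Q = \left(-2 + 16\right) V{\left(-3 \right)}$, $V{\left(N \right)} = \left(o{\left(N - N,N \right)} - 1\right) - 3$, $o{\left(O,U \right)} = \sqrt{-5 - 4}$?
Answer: $\frac{2}{25} + \frac{3 i}{50} \approx 0.08 + 0.06 i$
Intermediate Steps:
$o{\left(O,U \right)} = 3 i$ ($o{\left(O,U \right)} = \sqrt{-9} = 3 i$)
$V{\left(N \right)} = -4 + 3 i$ ($V{\left(N \right)} = \left(3 i - 1\right) - 3 = \left(-1 + 3 i\right) - 3 = -4 + 3 i$)
$Q = 8 - 6 i$ ($Q = - \frac{\left(-2 + 16\right) \left(-4 + 3 i\right)}{7} = - \frac{14 \left(-4 + 3 i\right)}{7} = - \frac{-56 + 42 i}{7} = 8 - 6 i \approx 8.0 - 6.0 i$)
$\frac{1}{Q} = \frac{1}{8 - 6 i} = \frac{8 + 6 i}{100}$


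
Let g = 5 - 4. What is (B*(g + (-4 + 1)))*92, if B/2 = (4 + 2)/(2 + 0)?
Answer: -1104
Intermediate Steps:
g = 1
B = 6 (B = 2*((4 + 2)/(2 + 0)) = 2*(6/2) = 2*(6*(½)) = 2*3 = 6)
(B*(g + (-4 + 1)))*92 = (6*(1 + (-4 + 1)))*92 = (6*(1 - 3))*92 = (6*(-2))*92 = -12*92 = -1104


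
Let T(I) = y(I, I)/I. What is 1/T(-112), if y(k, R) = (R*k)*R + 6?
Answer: 56/702461 ≈ 7.9720e-5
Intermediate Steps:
y(k, R) = 6 + k*R² (y(k, R) = k*R² + 6 = 6 + k*R²)
T(I) = (6 + I³)/I (T(I) = (6 + I*I²)/I = (6 + I³)/I)
1/T(-112) = 1/((6 + (-112)³)/(-112)) = 1/(-(6 - 1404928)/112) = 1/(-1/112*(-1404922)) = 1/(702461/56) = 56/702461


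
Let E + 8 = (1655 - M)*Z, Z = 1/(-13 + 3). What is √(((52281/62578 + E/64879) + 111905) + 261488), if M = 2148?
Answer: √38467929753992284771081605/10149995155 ≈ 611.06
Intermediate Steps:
Z = -⅒ (Z = 1/(-10) = -⅒ ≈ -0.10000)
E = 413/10 (E = -8 + (1655 - 1*2148)*(-⅒) = -8 + (1655 - 2148)*(-⅒) = -8 - 493*(-⅒) = -8 + 493/10 = 413/10 ≈ 41.300)
√(((52281/62578 + E/64879) + 111905) + 261488) = √(((52281/62578 + (413/10)/64879) + 111905) + 261488) = √(((52281*(1/62578) + (413/10)*(1/64879)) + 111905) + 261488) = √(((52281/62578 + 413/648790) + 111905) + 261488) = √((8486308676/10149995155 + 111905) + 261488) = √(1135843694128951/10149995155 + 261488) = √(3789945627219591/10149995155) = √38467929753992284771081605/10149995155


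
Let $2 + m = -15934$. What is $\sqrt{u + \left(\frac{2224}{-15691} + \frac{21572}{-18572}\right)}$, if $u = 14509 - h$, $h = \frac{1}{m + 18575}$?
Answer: $\frac{3 \sqrt{352571039132299055856515}}{14789222539} \approx 120.45$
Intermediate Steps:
$m = -15936$ ($m = -2 - 15934 = -15936$)
$h = \frac{1}{2639}$ ($h = \frac{1}{-15936 + 18575} = \frac{1}{2639} \approx 0.00037893$)
$u = \frac{38289250}{2639}$ ($u = 14509 - \frac{1}{2639} = \frac{38289250}{2639} \approx 14509.0$)
$\sqrt{u + \left(\frac{2224}{-15691} + \frac{21572}{-18572}\right)} = \sqrt{\frac{38289250}{2639} + \left(\frac{2224}{-15691} + \frac{21572}{-18572}\right)} = \sqrt{\frac{38289250}{2639} + \left(2224 \left(- \frac{1}{15691}\right) + 21572 \left(- \frac{1}{18572}\right)\right)} = \sqrt{\frac{38289250}{2639} - \frac{94947595}{72853313}} = \sqrt{\frac{214557549852465}{14789222539}} = \frac{3 \sqrt{352571039132299055856515}}{14789222539}$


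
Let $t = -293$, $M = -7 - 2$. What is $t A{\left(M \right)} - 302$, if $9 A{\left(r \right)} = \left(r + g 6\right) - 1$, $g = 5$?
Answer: $- \frac{8578}{9} \approx -953.11$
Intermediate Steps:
$M = -9$
$A{\left(r \right)} = \frac{29}{9} + \frac{r}{9}$ ($A{\left(r \right)} = \frac{\left(r + 5 \cdot 6\right) - 1}{9} = \frac{\left(r + 30\right) - 1}{9} = \frac{\left(30 + r\right) - 1}{9} = \frac{29 + r}{9} = \frac{29}{9} + \frac{r}{9}$)
$t A{\left(M \right)} - 302 = - 293 \left(\frac{29}{9} + \frac{1}{9} \left(-9\right)\right) - 302 = - 293 \left(\frac{29}{9} - 1\right) - 302 = \left(-293\right) \frac{20}{9} - 302 = - \frac{5860}{9} - 302 = - \frac{8578}{9}$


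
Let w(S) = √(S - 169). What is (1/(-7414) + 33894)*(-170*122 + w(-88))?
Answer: -2605878492550/3707 + 251290115*I*√257/7414 ≈ -7.0296e+8 + 5.4336e+5*I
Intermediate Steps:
w(S) = √(-169 + S)
(1/(-7414) + 33894)*(-170*122 + w(-88)) = (1/(-7414) + 33894)*(-170*122 + √(-169 - 88)) = (-1/7414 + 33894)*(-20740 + √(-257)) = 251290115*(-20740 + I*√257)/7414 = -2605878492550/3707 + 251290115*I*√257/7414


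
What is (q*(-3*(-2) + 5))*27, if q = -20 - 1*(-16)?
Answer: -1188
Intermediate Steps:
q = -4 (q = -20 + 16 = -4)
(q*(-3*(-2) + 5))*27 = -4*(-3*(-2) + 5)*27 = -4*(6 + 5)*27 = -4*11*27 = -44*27 = -1188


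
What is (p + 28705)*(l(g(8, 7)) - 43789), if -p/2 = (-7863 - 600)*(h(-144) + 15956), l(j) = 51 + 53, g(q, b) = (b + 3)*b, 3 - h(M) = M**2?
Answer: 3530918626945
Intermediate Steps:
h(M) = 3 - M**2
g(q, b) = b*(3 + b) (g(q, b) = (3 + b)*b = b*(3 + b))
l(j) = 104
p = -80855502 (p = -2*(-7863 - 600)*((3 - 1*(-144)**2) + 15956) = -(-16926)*((3 - 1*20736) + 15956) = -(-16926)*((3 - 20736) + 15956) = -(-16926)*(-20733 + 15956) = -(-16926)*(-4777) = -2*40427751 = -80855502)
(p + 28705)*(l(g(8, 7)) - 43789) = (-80855502 + 28705)*(104 - 43789) = -80826797*(-43685) = 3530918626945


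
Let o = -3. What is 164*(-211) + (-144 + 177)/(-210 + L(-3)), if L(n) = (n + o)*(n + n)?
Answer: -2007043/58 ≈ -34604.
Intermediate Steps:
L(n) = 2*n*(-3 + n) (L(n) = (n - 3)*(n + n) = (-3 + n)*(2*n) = 2*n*(-3 + n))
164*(-211) + (-144 + 177)/(-210 + L(-3)) = 164*(-211) + (-144 + 177)/(-210 + 2*(-3)*(-3 - 3)) = -34604 + 33/(-210 + 2*(-3)*(-6)) = -34604 + 33/(-210 + 36) = -34604 + 33/(-174) = -34604 + 33*(-1/174) = -34604 - 11/58 = -2007043/58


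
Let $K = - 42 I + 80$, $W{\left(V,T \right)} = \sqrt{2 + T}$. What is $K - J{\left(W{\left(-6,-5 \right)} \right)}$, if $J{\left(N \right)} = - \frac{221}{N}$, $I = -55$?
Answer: $2390 - \frac{221 i \sqrt{3}}{3} \approx 2390.0 - 127.59 i$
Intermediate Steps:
$K = 2390$ ($K = \left(-42\right) \left(-55\right) + 80 = 2310 + 80 = 2390$)
$K - J{\left(W{\left(-6,-5 \right)} \right)} = 2390 - - \frac{221}{\sqrt{2 - 5}} = 2390 - - \frac{221}{\sqrt{-3}} = 2390 - - \frac{221}{i \sqrt{3}} = 2390 - - 221 \left(- \frac{i \sqrt{3}}{3}\right) = 2390 - \frac{221 i \sqrt{3}}{3}$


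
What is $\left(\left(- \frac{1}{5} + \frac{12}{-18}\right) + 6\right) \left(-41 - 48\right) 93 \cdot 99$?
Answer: $- \frac{21031857}{5} \approx -4.2064 \cdot 10^{6}$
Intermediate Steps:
$\left(\left(- \frac{1}{5} + \frac{12}{-18}\right) + 6\right) \left(-41 - 48\right) 93 \cdot 99 = \left(\left(\left(-1\right) \frac{1}{5} + 12 \left(- \frac{1}{18}\right)\right) + 6\right) \left(-89\right) 93 \cdot 99 = \left(\left(- \frac{1}{5} - \frac{2}{3}\right) + 6\right) \left(-89\right) 93 \cdot 99 = \left(- \frac{13}{15} + 6\right) \left(-89\right) 93 \cdot 99 = \frac{77}{15} \left(-89\right) 93 \cdot 99 = \left(- \frac{6853}{15}\right) 93 \cdot 99 = \left(- \frac{212443}{5}\right) 99 = - \frac{21031857}{5}$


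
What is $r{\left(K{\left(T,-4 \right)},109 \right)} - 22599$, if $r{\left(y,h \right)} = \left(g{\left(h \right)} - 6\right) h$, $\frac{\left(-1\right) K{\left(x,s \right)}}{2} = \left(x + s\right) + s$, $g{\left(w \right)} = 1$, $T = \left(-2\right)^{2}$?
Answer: $-23144$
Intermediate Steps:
$T = 4$
$K{\left(x,s \right)} = - 4 s - 2 x$ ($K{\left(x,s \right)} = - 2 \left(\left(x + s\right) + s\right) = - 2 \left(\left(s + x\right) + s\right) = - 2 \left(x + 2 s\right) = - 4 s - 2 x$)
$r{\left(y,h \right)} = - 5 h$ ($r{\left(y,h \right)} = \left(1 - 6\right) h = - 5 h$)
$r{\left(K{\left(T,-4 \right)},109 \right)} - 22599 = \left(-5\right) 109 - 22599 = -545 - 22599 = -23144$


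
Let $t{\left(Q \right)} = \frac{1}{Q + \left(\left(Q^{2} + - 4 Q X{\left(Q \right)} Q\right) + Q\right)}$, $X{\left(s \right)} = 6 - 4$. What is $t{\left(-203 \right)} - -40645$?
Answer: $\frac{11741080504}{288869} \approx 40645.0$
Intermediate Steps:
$X{\left(s \right)} = 2$ ($X{\left(s \right)} = 6 - 4 = 2$)
$t{\left(Q \right)} = \frac{1}{- 7 Q^{2} + 2 Q}$ ($t{\left(Q \right)} = \frac{1}{Q + \left(\left(Q^{2} + - 4 Q 2 Q\right) + Q\right)} = \frac{1}{Q + \left(\left(Q^{2} + - 8 Q Q\right) + Q\right)} = \frac{1}{Q + \left(\left(Q^{2} - 8 Q^{2}\right) + Q\right)} = \frac{1}{Q - \left(- Q + 7 Q^{2}\right)} = \frac{1}{- 7 Q^{2} + 2 Q}$)
$t{\left(-203 \right)} - -40645 = \frac{1}{\left(-203\right) \left(2 - -1421\right)} - -40645 = - \frac{1}{203 \left(2 + 1421\right)} + 40645 = - \frac{1}{203 \cdot 1423} + 40645 = \left(- \frac{1}{203}\right) \frac{1}{1423} + 40645 = - \frac{1}{288869} + 40645 = \frac{11741080504}{288869}$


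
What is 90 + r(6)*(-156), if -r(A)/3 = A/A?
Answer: 558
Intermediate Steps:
r(A) = -3 (r(A) = -3*A/A = -3*1 = -3)
90 + r(6)*(-156) = 90 - 3*(-156) = 90 + 468 = 558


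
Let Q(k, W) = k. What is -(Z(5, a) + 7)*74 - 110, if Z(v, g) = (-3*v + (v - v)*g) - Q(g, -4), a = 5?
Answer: 852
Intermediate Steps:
Z(v, g) = -g - 3*v (Z(v, g) = (-3*v + (v - v)*g) - g = (-3*v + 0*g) - g = (-3*v + 0) - g = -3*v - g = -g - 3*v)
-(Z(5, a) + 7)*74 - 110 = -((-1*5 - 3*5) + 7)*74 - 110 = -((-5 - 15) + 7)*74 - 110 = -(-20 + 7)*74 - 110 = -1*(-13)*74 - 110 = 13*74 - 110 = 962 - 110 = 852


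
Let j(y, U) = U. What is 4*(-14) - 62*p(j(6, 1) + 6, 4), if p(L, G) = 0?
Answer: -56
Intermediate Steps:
4*(-14) - 62*p(j(6, 1) + 6, 4) = 4*(-14) - 62*0 = -56 + 0 = -56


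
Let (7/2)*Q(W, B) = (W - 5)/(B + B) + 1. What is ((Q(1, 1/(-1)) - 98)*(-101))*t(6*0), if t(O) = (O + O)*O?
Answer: 0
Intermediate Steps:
Q(W, B) = 2/7 + (-5 + W)/(7*B) (Q(W, B) = 2*((W - 5)/(B + B) + 1)/7 = 2*((-5 + W)/((2*B)) + 1)/7 = 2*((-5 + W)*(1/(2*B)) + 1)/7 = 2*((-5 + W)/(2*B) + 1)/7 = 2*(1 + (-5 + W)/(2*B))/7 = 2/7 + (-5 + W)/(7*B))
t(O) = 2*O² (t(O) = (2*O)*O = 2*O²)
((Q(1, 1/(-1)) - 98)*(-101))*t(6*0) = (((-5 + 1 + 2/(-1))/(7*(1/(-1))) - 98)*(-101))*(2*(6*0)²) = (((⅐)*(-5 + 1 + 2*(-1))/(-1) - 98)*(-101))*(2*0²) = (((⅐)*(-1)*(-5 + 1 - 2) - 98)*(-101))*(2*0) = (((⅐)*(-1)*(-6) - 98)*(-101))*0 = ((6/7 - 98)*(-101))*0 = -680/7*(-101)*0 = (68680/7)*0 = 0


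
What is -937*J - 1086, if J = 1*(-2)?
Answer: 788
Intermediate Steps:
J = -2
-937*J - 1086 = -937*(-2) - 1086 = 1874 - 1086 = 788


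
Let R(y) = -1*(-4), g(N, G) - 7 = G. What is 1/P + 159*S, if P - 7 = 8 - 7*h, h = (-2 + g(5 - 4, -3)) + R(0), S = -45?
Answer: -193186/27 ≈ -7155.0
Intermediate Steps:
g(N, G) = 7 + G
R(y) = 4
h = 6 (h = (-2 + (7 - 3)) + 4 = (-2 + 4) + 4 = 2 + 4 = 6)
P = -27 (P = 7 + (8 - 7*6) = 7 + (8 - 42) = 7 - 34 = -27)
1/P + 159*S = 1/(-27) + 159*(-45) = -1/27 - 7155 = -193186/27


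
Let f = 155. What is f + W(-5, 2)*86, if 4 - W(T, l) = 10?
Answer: -361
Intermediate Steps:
W(T, l) = -6 (W(T, l) = 4 - 1*10 = 4 - 10 = -6)
f + W(-5, 2)*86 = 155 - 6*86 = 155 - 516 = -361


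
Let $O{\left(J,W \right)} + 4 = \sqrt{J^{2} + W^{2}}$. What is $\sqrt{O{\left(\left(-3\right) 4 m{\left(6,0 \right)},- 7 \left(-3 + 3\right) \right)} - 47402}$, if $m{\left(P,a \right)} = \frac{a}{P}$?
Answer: $i \sqrt{47406} \approx 217.73 i$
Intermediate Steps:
$O{\left(J,W \right)} = -4 + \sqrt{J^{2} + W^{2}}$
$\sqrt{O{\left(\left(-3\right) 4 m{\left(6,0 \right)},- 7 \left(-3 + 3\right) \right)} - 47402} = \sqrt{\left(-4 + \sqrt{\left(\left(-3\right) 4 \cdot \frac{0}{6}\right)^{2} + \left(- 7 \left(-3 + 3\right)\right)^{2}}\right) - 47402} = \sqrt{\left(-4 + \sqrt{\left(- 12 \cdot 0 \cdot \frac{1}{6}\right)^{2} + \left(\left(-7\right) 0\right)^{2}}\right) - 47402} = \sqrt{\left(-4 + \sqrt{\left(\left(-12\right) 0\right)^{2} + 0^{2}}\right) - 47402} = \sqrt{\left(-4 + \sqrt{0^{2} + 0}\right) - 47402} = \sqrt{\left(-4 + \sqrt{0 + 0}\right) - 47402} = \sqrt{\left(-4 + \sqrt{0}\right) - 47402} = \sqrt{\left(-4 + 0\right) - 47402} = \sqrt{-4 - 47402} = \sqrt{-47406} = i \sqrt{47406}$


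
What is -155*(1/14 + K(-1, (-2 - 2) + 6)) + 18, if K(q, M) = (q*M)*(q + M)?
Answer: 4437/14 ≈ 316.93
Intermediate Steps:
K(q, M) = M*q*(M + q) (K(q, M) = (M*q)*(M + q) = M*q*(M + q))
-155*(1/14 + K(-1, (-2 - 2) + 6)) + 18 = -155*(1/14 + ((-2 - 2) + 6)*(-1)*(((-2 - 2) + 6) - 1)) + 18 = -155*(1/14 + (-4 + 6)*(-1)*((-4 + 6) - 1)) + 18 = -155*(1/14 + 2*(-1)*(2 - 1)) + 18 = -155*(1/14 + 2*(-1)*1) + 18 = -155*(1/14 - 2) + 18 = -155*(-27/14) + 18 = 4185/14 + 18 = 4437/14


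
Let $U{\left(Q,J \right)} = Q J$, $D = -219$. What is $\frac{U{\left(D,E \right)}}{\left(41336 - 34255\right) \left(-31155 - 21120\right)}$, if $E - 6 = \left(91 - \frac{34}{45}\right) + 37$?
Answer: $\frac{5996}{76060125} \approx 7.8832 \cdot 10^{-5}$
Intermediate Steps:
$E = \frac{5996}{45}$ ($E = 6 + \left(\left(91 - \frac{34}{45}\right) + 37\right) = 6 + \left(\frac{4061}{45} + 37\right) = 6 + \frac{5726}{45} = \frac{5996}{45} \approx 133.24$)
$U{\left(Q,J \right)} = J Q$
$\frac{U{\left(D,E \right)}}{\left(41336 - 34255\right) \left(-31155 - 21120\right)} = \frac{\frac{5996}{45} \left(-219\right)}{\left(41336 - 34255\right) \left(-31155 - 21120\right)} = - \frac{437708}{15 \cdot 7081 \left(-52275\right)} = - \frac{437708}{15 \left(-370159275\right)} = \left(- \frac{437708}{15}\right) \left(- \frac{1}{370159275}\right) = \frac{5996}{76060125}$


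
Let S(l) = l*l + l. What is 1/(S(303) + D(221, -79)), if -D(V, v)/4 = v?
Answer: 1/92428 ≈ 1.0819e-5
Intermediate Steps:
S(l) = l + l**2 (S(l) = l**2 + l = l + l**2)
D(V, v) = -4*v
1/(S(303) + D(221, -79)) = 1/(303*(1 + 303) - 4*(-79)) = 1/(303*304 + 316) = 1/(92112 + 316) = 1/92428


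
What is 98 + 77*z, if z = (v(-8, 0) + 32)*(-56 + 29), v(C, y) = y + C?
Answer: -49798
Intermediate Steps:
v(C, y) = C + y
z = -648 (z = ((-8 + 0) + 32)*(-56 + 29) = (-8 + 32)*(-27) = 24*(-27) = -648)
98 + 77*z = 98 + 77*(-648) = 98 - 49896 = -49798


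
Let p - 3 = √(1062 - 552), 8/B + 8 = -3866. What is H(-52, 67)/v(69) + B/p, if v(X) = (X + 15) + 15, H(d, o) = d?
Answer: -16820512/32024421 - 4*√510/970437 ≈ -0.52533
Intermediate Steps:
v(X) = 30 + X (v(X) = (15 + X) + 15 = 30 + X)
B = -4/1937 (B = 8/(-8 - 3866) = 8/(-3874) = 8*(-1/3874) = -4/1937 ≈ -0.0020650)
p = 3 + √510 (p = 3 + √(1062 - 552) = 3 + √510 ≈ 25.583)
H(-52, 67)/v(69) + B/p = -52/(30 + 69) - 4/(1937*(3 + √510)) = -52/99 - 4/(1937*(3 + √510))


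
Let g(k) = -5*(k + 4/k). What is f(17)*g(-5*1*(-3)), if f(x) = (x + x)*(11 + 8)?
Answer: -147934/3 ≈ -49311.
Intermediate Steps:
f(x) = 38*x (f(x) = (2*x)*19 = 38*x)
g(k) = -20/k - 5*k
f(17)*g(-5*1*(-3)) = (38*17)*(-20/(-5*1*(-3)) - 5*(-5*1)*(-3)) = 646*(-20/((-5*(-3))) - (-25)*(-3)) = 646*(-20/15 - 5*15) = 646*(-20*1/15 - 75) = 646*(-4/3 - 75) = 646*(-229/3) = -147934/3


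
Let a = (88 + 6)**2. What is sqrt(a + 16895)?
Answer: 3*sqrt(2859) ≈ 160.41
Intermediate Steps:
a = 8836 (a = 94**2 = 8836)
sqrt(a + 16895) = sqrt(8836 + 16895) = sqrt(25731) = 3*sqrt(2859)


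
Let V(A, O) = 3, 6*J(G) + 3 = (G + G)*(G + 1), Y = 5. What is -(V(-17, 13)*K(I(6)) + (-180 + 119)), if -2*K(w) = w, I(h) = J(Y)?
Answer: 301/4 ≈ 75.250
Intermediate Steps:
J(G) = -½ + G*(1 + G)/3 (J(G) = -½ + ((G + G)*(G + 1))/6 = -½ + ((2*G)*(1 + G))/6 = -½ + (2*G*(1 + G))/6 = -½ + G*(1 + G)/3)
I(h) = 19/2 (I(h) = -½ + (⅓)*5 + (⅓)*5² = -½ + 5/3 + (⅓)*25 = -½ + 5/3 + 25/3 = 19/2)
K(w) = -w/2
-(V(-17, 13)*K(I(6)) + (-180 + 119)) = -(3*(-½*19/2) + (-180 + 119)) = -(3*(-19/4) - 61) = -(-57/4 - 61) = -1*(-301/4) = 301/4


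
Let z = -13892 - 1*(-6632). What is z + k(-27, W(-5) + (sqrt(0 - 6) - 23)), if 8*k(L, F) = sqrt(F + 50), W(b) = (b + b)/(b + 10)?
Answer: -7260 + sqrt(25 + I*sqrt(6))/8 ≈ -7259.4 + 0.030582*I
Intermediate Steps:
W(b) = 2*b/(10 + b) (W(b) = (2*b)/(10 + b) = 2*b/(10 + b))
k(L, F) = sqrt(50 + F)/8 (k(L, F) = sqrt(F + 50)/8 = sqrt(50 + F)/8)
z = -7260 (z = -13892 + 6632 = -7260)
z + k(-27, W(-5) + (sqrt(0 - 6) - 23)) = -7260 + sqrt(50 + (2*(-5)/(10 - 5) + (sqrt(0 - 6) - 23)))/8 = -7260 + sqrt(50 + (2*(-5)/5 + (sqrt(-6) - 23)))/8 = -7260 + sqrt(50 + (2*(-5)*(1/5) + (I*sqrt(6) - 23)))/8 = -7260 + sqrt(50 + (-2 + (-23 + I*sqrt(6))))/8 = -7260 + sqrt(50 + (-25 + I*sqrt(6)))/8 = -7260 + sqrt(25 + I*sqrt(6))/8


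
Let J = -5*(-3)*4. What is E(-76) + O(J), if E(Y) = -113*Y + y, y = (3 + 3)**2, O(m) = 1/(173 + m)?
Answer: 2009393/233 ≈ 8624.0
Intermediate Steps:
J = 60 (J = 15*4 = 60)
y = 36 (y = 6**2 = 36)
E(Y) = 36 - 113*Y (E(Y) = -113*Y + 36 = 36 - 113*Y)
E(-76) + O(J) = (36 - 113*(-76)) + 1/(173 + 60) = (36 + 8588) + 1/233 = 8624 + 1/233 = 2009393/233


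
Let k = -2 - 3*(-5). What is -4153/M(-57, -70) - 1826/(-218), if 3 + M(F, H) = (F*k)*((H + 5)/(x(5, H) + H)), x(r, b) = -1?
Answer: 76309181/5273202 ≈ 14.471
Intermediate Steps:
k = 13 (k = -2 + 15 = 13)
M(F, H) = -3 + 13*F*(5 + H)/(-1 + H) (M(F, H) = -3 + (F*13)*((H + 5)/(-1 + H)) = -3 + (13*F)*((5 + H)/(-1 + H)) = -3 + 13*F*(5 + H)/(-1 + H))
-4153/M(-57, -70) - 1826/(-218) = -4153*(-1 - 70)/(3 - 3*(-70) + 65*(-57) + 13*(-57)*(-70)) - 1826/(-218) = -4153*(-71/(3 + 210 - 3705 + 51870)) - 1826*(-1/218) = -4153/((-1/71*48378)) + 913/109 = -4153/(-48378/71) + 913/109 = -4153*(-71/48378) + 913/109 = 294863/48378 + 913/109 = 76309181/5273202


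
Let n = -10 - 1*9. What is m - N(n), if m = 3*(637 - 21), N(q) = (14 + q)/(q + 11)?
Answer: 14779/8 ≈ 1847.4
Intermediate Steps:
n = -19 (n = -10 - 9 = -19)
N(q) = (14 + q)/(11 + q)
m = 1848 (m = 3*616 = 1848)
m - N(n) = 1848 - (14 - 19)/(11 - 19) = 1848 - (-5)/(-8) = 1848 - (-1)*(-5)/8 = 1848 - 1*5/8 = 1848 - 5/8 = 14779/8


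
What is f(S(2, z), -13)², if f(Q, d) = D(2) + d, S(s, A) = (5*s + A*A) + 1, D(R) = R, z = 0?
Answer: 121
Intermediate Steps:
S(s, A) = 1 + A² + 5*s (S(s, A) = (5*s + A²) + 1 = (A² + 5*s) + 1 = 1 + A² + 5*s)
f(Q, d) = 2 + d
f(S(2, z), -13)² = (2 - 13)² = (-11)² = 121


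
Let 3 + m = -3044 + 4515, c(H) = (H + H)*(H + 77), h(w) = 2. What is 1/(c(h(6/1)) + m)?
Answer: 1/1784 ≈ 0.00056054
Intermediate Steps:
c(H) = 2*H*(77 + H) (c(H) = (2*H)*(77 + H) = 2*H*(77 + H))
m = 1468 (m = -3 + (-3044 + 4515) = -3 + 1471 = 1468)
1/(c(h(6/1)) + m) = 1/(2*2*(77 + 2) + 1468) = 1/(2*2*79 + 1468) = 1/(316 + 1468) = 1/1784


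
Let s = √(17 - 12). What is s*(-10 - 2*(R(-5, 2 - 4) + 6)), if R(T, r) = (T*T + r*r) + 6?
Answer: -92*√5 ≈ -205.72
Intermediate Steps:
R(T, r) = 6 + T² + r² (R(T, r) = (T² + r²) + 6 = 6 + T² + r²)
s = √5 ≈ 2.2361
s*(-10 - 2*(R(-5, 2 - 4) + 6)) = √5*(-10 - 2*((6 + (-5)² + (2 - 4)²) + 6)) = √5*(-10 - 2*((6 + 25 + (-2)²) + 6)) = √5*(-10 - 2*((6 + 25 + 4) + 6)) = √5*(-10 - 2*(35 + 6)) = √5*(-10 - 2*41) = √5*(-10 - 82) = √5*(-92) = -92*√5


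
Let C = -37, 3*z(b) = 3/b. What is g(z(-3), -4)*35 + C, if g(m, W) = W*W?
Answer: 523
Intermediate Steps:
z(b) = 1/b (z(b) = (3/b)/3 = 1/b)
g(m, W) = W²
g(z(-3), -4)*35 + C = (-4)²*35 - 37 = 16*35 - 37 = 560 - 37 = 523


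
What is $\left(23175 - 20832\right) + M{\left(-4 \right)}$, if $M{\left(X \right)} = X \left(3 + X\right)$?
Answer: $2347$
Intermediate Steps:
$\left(23175 - 20832\right) + M{\left(-4 \right)} = \left(23175 - 20832\right) - 4 \left(3 - 4\right) = 2343 - -4 = 2343 + 4 = 2347$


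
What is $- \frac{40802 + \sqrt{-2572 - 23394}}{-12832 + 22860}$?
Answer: $- \frac{887}{218} - \frac{i \sqrt{25966}}{10028} \approx -4.0688 - 0.016069 i$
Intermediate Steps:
$- \frac{40802 + \sqrt{-2572 - 23394}}{-12832 + 22860} = - \frac{40802 + \sqrt{-25966}}{10028} = - \frac{40802 + i \sqrt{25966}}{10028} = - (\frac{887}{218} + \frac{i \sqrt{25966}}{10028}) = - \frac{887}{218} - \frac{i \sqrt{25966}}{10028}$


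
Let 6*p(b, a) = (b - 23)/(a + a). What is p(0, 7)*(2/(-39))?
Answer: 23/1638 ≈ 0.014042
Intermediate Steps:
p(b, a) = (-23 + b)/(12*a) (p(b, a) = ((b - 23)/(a + a))/6 = ((-23 + b)/((2*a)))/6 = ((-23 + b)*(1/(2*a)))/6 = ((-23 + b)/(2*a))/6 = (-23 + b)/(12*a))
p(0, 7)*(2/(-39)) = ((1/12)*(-23 + 0)/7)*(2/(-39)) = ((1/12)*(⅐)*(-23))*(2*(-1/39)) = -23/84*(-2/39) = 23/1638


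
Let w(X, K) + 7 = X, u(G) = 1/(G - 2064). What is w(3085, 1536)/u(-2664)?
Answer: -14552784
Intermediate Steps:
u(G) = 1/(-2064 + G)
w(X, K) = -7 + X
w(3085, 1536)/u(-2664) = (-7 + 3085)/(1/(-2064 - 2664)) = 3078/(1/(-4728)) = 3078/(-1/4728) = 3078*(-4728) = -14552784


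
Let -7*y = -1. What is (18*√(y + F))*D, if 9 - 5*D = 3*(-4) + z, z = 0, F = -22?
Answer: 162*I*√119/5 ≈ 353.44*I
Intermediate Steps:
y = ⅐ (y = -⅐*(-1) = ⅐ ≈ 0.14286)
D = 21/5 (D = 9/5 - (3*(-4) + 0)/5 = 9/5 - (-12 + 0)/5 = 9/5 - ⅕*(-12) = 9/5 + 12/5 = 21/5 ≈ 4.2000)
(18*√(y + F))*D = (18*√(⅐ - 22))*(21/5) = (18*√(-153/7))*(21/5) = (18*(3*I*√119/7))*(21/5) = (54*I*√119/7)*(21/5) = 162*I*√119/5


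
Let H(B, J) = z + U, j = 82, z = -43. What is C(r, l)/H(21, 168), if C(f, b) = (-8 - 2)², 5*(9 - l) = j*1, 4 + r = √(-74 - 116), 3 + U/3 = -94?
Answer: -50/167 ≈ -0.29940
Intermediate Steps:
U = -291 (U = -9 + 3*(-94) = -9 - 282 = -291)
H(B, J) = -334 (H(B, J) = -43 - 291 = -334)
r = -4 + I*√190 (r = -4 + √(-74 - 116) = -4 + √(-190) = -4 + I*√190 ≈ -4.0 + 13.784*I)
l = -37/5 (l = 9 - 82/5 = -37/5 ≈ -7.4000)
C(f, b) = 100 (C(f, b) = (-10)² = 100)
C(r, l)/H(21, 168) = 100/(-334) = 100*(-1/334) = -50/167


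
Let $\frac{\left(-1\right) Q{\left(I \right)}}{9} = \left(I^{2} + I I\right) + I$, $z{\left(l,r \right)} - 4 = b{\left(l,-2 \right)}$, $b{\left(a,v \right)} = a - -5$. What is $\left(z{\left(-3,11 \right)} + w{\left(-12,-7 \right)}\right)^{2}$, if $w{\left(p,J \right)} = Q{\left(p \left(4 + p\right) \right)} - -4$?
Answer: $27802894564$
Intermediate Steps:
$b{\left(a,v \right)} = 5 + a$ ($b{\left(a,v \right)} = a + 5 = 5 + a$)
$z{\left(l,r \right)} = 9 + l$ ($z{\left(l,r \right)} = 4 + \left(5 + l\right) = 9 + l$)
$Q{\left(I \right)} = - 18 I^{2} - 9 I$ ($Q{\left(I \right)} = - 9 \left(\left(I^{2} + I I\right) + I\right) = - 9 \left(\left(I^{2} + I^{2}\right) + I\right) = - 9 \left(2 I^{2} + I\right) = - 9 \left(I + 2 I^{2}\right) = - 18 I^{2} - 9 I$)
$w{\left(p,J \right)} = 4 - 9 p \left(1 + 2 p \left(4 + p\right)\right) \left(4 + p\right)$ ($w{\left(p,J \right)} = - 9 p \left(4 + p\right) \left(1 + 2 p \left(4 + p\right)\right) - -4 = - 9 p \left(4 + p\right) \left(1 + 2 p \left(4 + p\right)\right) + 4 = - 9 p \left(1 + 2 p \left(4 + p\right)\right) \left(4 + p\right) + 4 = 4 - 9 p \left(1 + 2 p \left(4 + p\right)\right) \left(4 + p\right)$)
$\left(z{\left(-3,11 \right)} + w{\left(-12,-7 \right)}\right)^{2} = \left(\left(9 - 3\right) + \left(4 - - 108 \left(1 + 2 \left(-12\right) \left(4 - 12\right)\right) \left(4 - 12\right)\right)\right)^{2} = \left(6 + \left(4 - \left(-108\right) \left(1 + 2 \left(-12\right) \left(-8\right)\right) \left(-8\right)\right)\right)^{2} = \left(6 + \left(4 - \left(-108\right) \left(1 + 192\right) \left(-8\right)\right)\right)^{2} = \left(6 + \left(4 - \left(-108\right) 193 \left(-8\right)\right)\right)^{2} = \left(6 + \left(4 - 166752\right)\right)^{2} = \left(6 - 166748\right)^{2} = \left(-166742\right)^{2} = 27802894564$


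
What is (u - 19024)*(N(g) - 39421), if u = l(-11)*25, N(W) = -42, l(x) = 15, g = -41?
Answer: 735945487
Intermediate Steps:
u = 375 (u = 15*25 = 375)
(u - 19024)*(N(g) - 39421) = (375 - 19024)*(-42 - 39421) = -18649*(-39463) = 735945487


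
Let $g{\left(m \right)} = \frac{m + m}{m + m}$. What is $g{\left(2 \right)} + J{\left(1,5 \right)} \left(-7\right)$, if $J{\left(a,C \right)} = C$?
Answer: $-34$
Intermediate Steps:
$g{\left(m \right)} = 1$ ($g{\left(m \right)} = \frac{2 m}{2 m} = 2 m \frac{1}{2 m} = 1$)
$g{\left(2 \right)} + J{\left(1,5 \right)} \left(-7\right) = 1 + 5 \left(-7\right) = 1 - 35 = -34$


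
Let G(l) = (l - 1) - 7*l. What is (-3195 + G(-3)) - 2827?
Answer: -6005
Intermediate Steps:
G(l) = -1 - 6*l (G(l) = (-1 + l) - 7*l = -1 - 6*l)
(-3195 + G(-3)) - 2827 = (-3195 + (-1 - 6*(-3))) - 2827 = (-3195 + (-1 + 18)) - 2827 = (-3195 + 17) - 2827 = -3178 - 2827 = -6005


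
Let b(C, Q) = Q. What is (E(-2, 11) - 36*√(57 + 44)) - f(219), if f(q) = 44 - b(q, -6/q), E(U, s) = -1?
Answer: -3287/73 - 36*√101 ≈ -406.82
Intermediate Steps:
f(q) = 44 + 6/q (f(q) = 44 - (-6)/q = 44 + 6/q)
(E(-2, 11) - 36*√(57 + 44)) - f(219) = (-1 - 36*√(57 + 44)) - (44 + 6/219) = (-1 - 36*√101) - (44 + 6*(1/219)) = (-1 - 36*√101) - (44 + 2/73) = (-1 - 36*√101) - 1*3214/73 = (-1 - 36*√101) - 3214/73 = -3287/73 - 36*√101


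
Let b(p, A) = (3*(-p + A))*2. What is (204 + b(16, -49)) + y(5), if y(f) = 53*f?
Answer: 79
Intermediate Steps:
b(p, A) = -6*p + 6*A (b(p, A) = (3*(A - p))*2 = (-3*p + 3*A)*2 = -6*p + 6*A)
(204 + b(16, -49)) + y(5) = (204 + (-6*16 + 6*(-49))) + 53*5 = (204 + (-96 - 294)) + 265 = (204 - 390) + 265 = -186 + 265 = 79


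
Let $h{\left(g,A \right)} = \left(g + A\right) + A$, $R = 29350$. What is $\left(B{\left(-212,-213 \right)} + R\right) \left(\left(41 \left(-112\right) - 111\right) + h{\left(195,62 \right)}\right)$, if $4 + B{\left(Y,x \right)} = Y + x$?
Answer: $-126789664$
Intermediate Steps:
$B{\left(Y,x \right)} = -4 + Y + x$ ($B{\left(Y,x \right)} = -4 + \left(Y + x\right) = -4 + Y + x$)
$h{\left(g,A \right)} = g + 2 A$ ($h{\left(g,A \right)} = \left(A + g\right) + A = g + 2 A$)
$\left(B{\left(-212,-213 \right)} + R\right) \left(\left(41 \left(-112\right) - 111\right) + h{\left(195,62 \right)}\right) = \left(\left(-4 - 212 - 213\right) + 29350\right) \left(\left(41 \left(-112\right) - 111\right) + \left(195 + 2 \cdot 62\right)\right) = \left(-429 + 29350\right) \left(\left(-4592 - 111\right) + \left(195 + 124\right)\right) = 28921 \left(-4703 + 319\right) = 28921 \left(-4384\right) = -126789664$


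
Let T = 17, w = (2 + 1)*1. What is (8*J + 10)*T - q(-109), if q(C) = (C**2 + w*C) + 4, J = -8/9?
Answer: -103580/9 ≈ -11509.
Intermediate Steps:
w = 3 (w = 3*1 = 3)
J = -8/9 (J = -8*1/9 = -8/9 ≈ -0.88889)
q(C) = 4 + C**2 + 3*C (q(C) = (C**2 + 3*C) + 4 = 4 + C**2 + 3*C)
(8*J + 10)*T - q(-109) = (8*(-8/9) + 10)*17 - (4 + (-109)**2 + 3*(-109)) = (-64/9 + 10)*17 - (4 + 11881 - 327) = (26/9)*17 - 1*11558 = 442/9 - 11558 = -103580/9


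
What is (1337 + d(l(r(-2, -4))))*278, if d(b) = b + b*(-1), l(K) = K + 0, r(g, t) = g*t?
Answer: 371686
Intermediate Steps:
l(K) = K
d(b) = 0 (d(b) = b - b = 0)
(1337 + d(l(r(-2, -4))))*278 = (1337 + 0)*278 = 1337*278 = 371686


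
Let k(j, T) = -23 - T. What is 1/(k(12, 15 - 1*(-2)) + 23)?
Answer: -1/17 ≈ -0.058824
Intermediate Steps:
1/(k(12, 15 - 1*(-2)) + 23) = 1/((-23 - (15 - 1*(-2))) + 23) = 1/((-23 - (15 + 2)) + 23) = 1/((-23 - 1*17) + 23) = 1/((-23 - 17) + 23) = 1/(-40 + 23) = 1/(-17) = -1/17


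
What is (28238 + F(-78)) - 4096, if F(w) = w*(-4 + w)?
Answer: 30538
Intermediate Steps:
(28238 + F(-78)) - 4096 = (28238 - 78*(-4 - 78)) - 4096 = (28238 - 78*(-82)) - 4096 = (28238 + 6396) - 4096 = 34634 - 4096 = 30538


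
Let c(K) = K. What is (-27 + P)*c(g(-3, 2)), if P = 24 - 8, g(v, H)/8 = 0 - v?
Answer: -264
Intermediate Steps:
g(v, H) = -8*v (g(v, H) = 8*(0 - v) = 8*(-v) = -8*v)
P = 16
(-27 + P)*c(g(-3, 2)) = (-27 + 16)*(-8*(-3)) = -11*24 = -264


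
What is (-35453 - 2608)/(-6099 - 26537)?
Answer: 38061/32636 ≈ 1.1662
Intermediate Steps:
(-35453 - 2608)/(-6099 - 26537) = -38061/(-32636) = -38061*(-1/32636) = 38061/32636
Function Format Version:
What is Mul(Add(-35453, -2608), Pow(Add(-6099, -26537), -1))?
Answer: Rational(38061, 32636) ≈ 1.1662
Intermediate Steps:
Mul(Add(-35453, -2608), Pow(Add(-6099, -26537), -1)) = Mul(-38061, Pow(-32636, -1)) = Mul(-38061, Rational(-1, 32636)) = Rational(38061, 32636)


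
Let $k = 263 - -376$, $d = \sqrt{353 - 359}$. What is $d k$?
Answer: $639 i \sqrt{6} \approx 1565.2 i$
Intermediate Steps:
$d = i \sqrt{6}$ ($d = \sqrt{-6} = i \sqrt{6} \approx 2.4495 i$)
$k = 639$ ($k = 263 + 376 = 639$)
$d k = i \sqrt{6} \cdot 639 = 639 i \sqrt{6}$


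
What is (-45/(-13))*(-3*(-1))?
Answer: 135/13 ≈ 10.385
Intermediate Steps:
(-45/(-13))*(-3*(-1)) = -45*(-1/13)*3 = (45/13)*3 = 135/13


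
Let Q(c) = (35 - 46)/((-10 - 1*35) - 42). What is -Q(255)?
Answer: -11/87 ≈ -0.12644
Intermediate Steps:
Q(c) = 11/87 (Q(c) = -11/((-10 - 35) - 42) = -11/(-45 - 42) = -11/(-87) = -11*(-1/87) = 11/87)
-Q(255) = -1*11/87 = -11/87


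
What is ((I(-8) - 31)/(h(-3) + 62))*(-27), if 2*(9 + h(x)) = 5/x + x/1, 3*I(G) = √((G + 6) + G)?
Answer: 2511/152 - 27*I*√10/152 ≈ 16.52 - 0.56172*I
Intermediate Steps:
I(G) = √(6 + 2*G)/3 (I(G) = √((G + 6) + G)/3 = √((6 + G) + G)/3 = √(6 + 2*G)/3)
h(x) = -9 + x/2 + 5/(2*x) (h(x) = -9 + (5/x + x/1)/2 = -9 + (5/x + x*1)/2 = -9 + (5/x + x)/2 = -9 + (x + 5/x)/2 = -9 + (x/2 + 5/(2*x)) = -9 + x/2 + 5/(2*x))
((I(-8) - 31)/(h(-3) + 62))*(-27) = ((√(6 + 2*(-8))/3 - 31)/((½)*(5 - 3*(-18 - 3))/(-3) + 62))*(-27) = ((√(6 - 16)/3 - 31)/((½)*(-⅓)*(5 - 3*(-21)) + 62))*(-27) = ((√(-10)/3 - 31)/((½)*(-⅓)*(5 + 63) + 62))*(-27) = (((I*√10)/3 - 31)/((½)*(-⅓)*68 + 62))*(-27) = ((I*√10/3 - 31)/(-34/3 + 62))*(-27) = ((-31 + I*√10/3)/(152/3))*(-27) = ((-31 + I*√10/3)*(3/152))*(-27) = (-93/152 + I*√10/152)*(-27) = 2511/152 - 27*I*√10/152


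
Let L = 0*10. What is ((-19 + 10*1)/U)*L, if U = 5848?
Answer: 0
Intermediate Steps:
L = 0
((-19 + 10*1)/U)*L = ((-19 + 10*1)/5848)*0 = ((-19 + 10)*(1/5848))*0 = -9*1/5848*0 = -9/5848*0 = 0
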